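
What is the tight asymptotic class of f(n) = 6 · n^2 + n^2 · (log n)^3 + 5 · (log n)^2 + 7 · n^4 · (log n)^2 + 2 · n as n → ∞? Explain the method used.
f(n) ∈ Θ(n^4 · (log n)^2)

Compare the terms by growth order. For large n, n^a · (log n)^b dominates n^a' · (log n)^b' iff a > a', or (a = a' and b > b'). Ranking the 5 terms shows the dominant one is 7 · n^4 · (log n)^2. Hence f(n) ∈ Θ(n^4 · (log n)^2).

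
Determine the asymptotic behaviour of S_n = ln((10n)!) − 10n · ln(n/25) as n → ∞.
S_n ~ 10n · (ln 250 − 1) + O(ln n)

Stirling: ln((10n)!) = 10n ln(10n) − 10n + O(ln n).
  S_n = 10n ln(10n) − 10n − 10n ln(n/25) + O(ln n)
      = 10n ln(10n) − 10n ln n + 10n ln 25 − 10n + O(ln n)
      = 10n ln 10 + 10n ln 25 − 10n + O(ln n)
      = 10n (ln 250 − 1) + O(ln n).
Numerically ln(250) − 1 ≈ 4.5215.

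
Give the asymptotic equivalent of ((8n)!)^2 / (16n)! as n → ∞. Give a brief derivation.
((8n)!)^2/(16n)! ~ ((2π·8n)^(1/2) / sqrt(2)) · 2^(−2·8n)  →  0

Write N = 8n. Stirling: N! ~ sqrt(2π N)(N/e)^N and (2N)! ~ sqrt(2π·2N)·(2N/e)^(2N).
  (N!)^2/(2N)! ~ (2π N)^(2/2) (N/e)^(2N) / [sqrt(2π·2N) (2N/e)^(2N)]
     = (2π N)^(2/2) / sqrt(2π·2N) · (N/(2N))^(2N)
     = (2π N)^((2−1)/2) / sqrt(2) · 2^(−2N).
Since 2^2 > 1, the factor 2^(−2N) decays exponentially, so the ratio → 0. Substituting N = 8n gives the stated form.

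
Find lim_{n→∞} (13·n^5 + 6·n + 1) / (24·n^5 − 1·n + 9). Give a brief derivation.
lim = 13/24

For large n the leading n^5 terms dominate both numerator and denominator. Dividing top and bottom by n^5, every other term tends to 0, leaving 13/24.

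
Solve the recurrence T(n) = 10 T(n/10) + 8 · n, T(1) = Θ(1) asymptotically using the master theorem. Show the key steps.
T(n) = Θ(n log n)

log_10 10 = 1, and f(n) = 8 · n = Θ(n^(log_10 10)). This is Case 2 of the master theorem: T(n) = Θ(f(n) · log n) = Θ(n log n).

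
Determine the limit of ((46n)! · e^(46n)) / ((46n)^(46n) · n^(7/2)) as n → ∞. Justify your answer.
lim = 0

Stirling: (46n)! ~ sqrt(2π·46n) · (46n/e)^(46n). Hence
  (46n)! · e^(46n) / (46n)^(46n) ~ sqrt(2π·46n).
Dividing by n^(7/2): sqrt(2π·46n) / n^(7/2) = sqrt(2π·46) · n^((1−7)/2), so the expression behaves like sqrt(2π·46) · n^((1−7)/2) → 0.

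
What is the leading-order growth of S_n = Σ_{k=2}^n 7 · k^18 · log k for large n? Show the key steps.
S_n ~ 7 · n^19 log n / 19 − 7 · n^19 / 361

By integral comparison, S_n = ∫_1^n 7 · x^18 · log x dx + O(n^18 · log n). For the integral, ∫ x^18 log x dx = n^19 log n / 19 − n^19/361 (integration by parts). Hence S_n ~ 7 · n^19 log n / 19 − 7 · n^19 / 361.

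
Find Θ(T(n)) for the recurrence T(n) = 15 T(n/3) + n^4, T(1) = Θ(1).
T(n) = Θ(n^4)

log_3 15 ≈ 2.465. f(n) = n^4 dominates n^(log_3 15) since 4 > 2.465, and the regularity condition a·f(n/b) = 15·(n/3)^4 = (15/81)·n^4 ≤ c·f(n) holds with c = 15/81 ≈ 0.185 < 1. So this is Case 3: T(n) = Θ(f(n)) = Θ(n^4).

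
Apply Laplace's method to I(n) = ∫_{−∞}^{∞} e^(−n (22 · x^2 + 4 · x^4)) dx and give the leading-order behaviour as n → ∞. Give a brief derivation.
I(n) ~ sqrt(π/(22n))

φ(x) = 22 · x^2 + 4 · x^4 has its unique global minimum at x* = 0 (since φ'(x) = 44x + 16x^3 = 0 only at x = 0 for real x with both coefficients positive, and φ → ∞ as |x| → ∞). At x* = 0, φ(0) = 0 and φ''(0) = 44. Laplace's method then gives
  I(n) ~ sqrt(2π / (n · φ''(0))) · e^(−n φ(0)) = sqrt(2π / (44n)) = sqrt(π/(22n)).
The 4 · x^4 term contributes only at subleading order (an O(1/n) relative correction).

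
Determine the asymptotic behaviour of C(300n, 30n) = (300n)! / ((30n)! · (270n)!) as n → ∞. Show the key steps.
C(300n, 30n) ~ (10000000000/387420489)^(30n) · sqrt(5/(9π·30n))

Write N = 30n. Apply Stirling to each factorial:
  (10N)! ~ sqrt(2π·10N) · (10N/e)^(10N),
  N! ~ sqrt(2π N) · (N/e)^N,
  (9N)! ~ sqrt(2π·9N) · (9N/e)^(9N).
The exponential factors combine to (10N)^(10N) / (N^N · (9N)^(9N)) = 10^(10N)/9^(9N) = (10^10/9^9)^N = (10000000000/387420489)^N.
The square-root prefactors combine to sqrt(2π·10N) / (sqrt(2π N)·sqrt(2π·9N)) = sqrt(10 / (2π·9·N)) = sqrt(5/(9π·30n)).
Substituting N = 30n: C(300n, 30n) ~ (10000000000/387420489)^(30n) · sqrt(5/(9π·30n)).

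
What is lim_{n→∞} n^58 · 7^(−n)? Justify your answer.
lim = 0

Exponentials with base > 1 dominate every fixed polynomial: for any fixed c, n^c / 7^n → 0 as n → ∞ (e.g. by the ratio test, or by writing 7^n = e^(n ln 7) and noting e^(n ln 7) / n^c → ∞). Hence n^58 · 7^(−n) = n^58 / 7^n → 0.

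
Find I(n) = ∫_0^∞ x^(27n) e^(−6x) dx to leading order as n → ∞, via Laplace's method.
I(n) ~ (sqrt(2π·27n) / 6) · (27n/(6e))^(27n)

Write the integrand as exp(27n ln x − 6x) and set f(x) = 27n ln x − 6x. Then f'(x) = 27n/x − 6 = 0 at x* = 27n/6, and f''(x*) = −27n/x*^2 = −6^2/(27n). Laplace's method (interior maximum) gives
  I(n) ~ e^(f(x*)) · sqrt(2π / |f''(x*)|)
        = exp(27n ln(27n/6) − 27n) · sqrt(2π · 27n / 6^2)
        = (27n/6)^(27n) e^(−27n) · sqrt(2π·27n) / 6
        = (sqrt(2π·27n) / 6) · (27n/(6e))^(27n).
This matches Γ(27n+1)/6^(27n+1) with Stirling applied to Γ.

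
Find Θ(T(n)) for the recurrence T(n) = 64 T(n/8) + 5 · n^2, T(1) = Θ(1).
T(n) = Θ(n^2 log n)

log_8 64 = 2, and f(n) = 5 · n^2 = Θ(n^(log_8 64)). This is Case 2 of the master theorem: T(n) = Θ(f(n) · log n) = Θ(n^2 log n).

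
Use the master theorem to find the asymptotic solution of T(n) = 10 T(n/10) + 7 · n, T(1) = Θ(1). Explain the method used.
T(n) = Θ(n log n)

log_10 10 = 1, and f(n) = 7 · n = Θ(n^(log_10 10)). This is Case 2 of the master theorem: T(n) = Θ(f(n) · log n) = Θ(n log n).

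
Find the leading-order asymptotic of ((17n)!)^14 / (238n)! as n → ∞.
((17n)!)^14/(238n)! ~ ((2π·17n)^(13/2) / sqrt(14)) · 14^(−14·17n)  →  0

Write N = 17n. Stirling: N! ~ sqrt(2π N)(N/e)^N and (14N)! ~ sqrt(2π·14N)·(14N/e)^(14N).
  (N!)^14/(14N)! ~ (2π N)^(14/2) (N/e)^(14N) / [sqrt(2π·14N) (14N/e)^(14N)]
     = (2π N)^(14/2) / sqrt(2π·14N) · (N/(14N))^(14N)
     = (2π N)^((14−1)/2) / sqrt(14) · 14^(−14N).
Since 14^14 > 1, the factor 14^(−14N) decays exponentially, so the ratio → 0. Substituting N = 17n gives the stated form.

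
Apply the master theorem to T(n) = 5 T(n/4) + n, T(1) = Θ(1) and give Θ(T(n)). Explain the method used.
T(n) = Θ(n^(log_4 5))

Master theorem: compare f(n) = n to n^(log_4 5) where log_4 5 ≈ 1.161. Since 1 < log_4 5, we have f(n) = O(n^(log_4 5 − ε)) for some ε > 0 — Case 1. Hence T(n) = Θ(n^(log_4 5)).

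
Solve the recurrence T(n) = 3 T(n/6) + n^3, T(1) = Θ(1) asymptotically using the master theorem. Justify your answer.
T(n) = Θ(n^3)

log_6 3 ≈ 0.613. f(n) = n^3 dominates n^(log_6 3) since 3 > 0.613, and the regularity condition a·f(n/b) = 3·(n/6)^3 = (3/216)·n^3 ≤ c·f(n) holds with c = 3/216 ≈ 0.0139 < 1. So this is Case 3: T(n) = Θ(f(n)) = Θ(n^3).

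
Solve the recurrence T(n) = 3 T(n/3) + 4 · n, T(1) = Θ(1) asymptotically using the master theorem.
T(n) = Θ(n log n)

log_3 3 = 1, and f(n) = 4 · n = Θ(n^(log_3 3)). This is Case 2 of the master theorem: T(n) = Θ(f(n) · log n) = Θ(n log n).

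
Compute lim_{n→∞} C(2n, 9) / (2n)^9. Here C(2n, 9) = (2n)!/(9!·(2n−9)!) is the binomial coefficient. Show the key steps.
lim = 1/9! = 1/362880

With N = 2n → ∞: C(N, 9) / N^9 = [N(N−1)…(N−8)] / (9! · N^9) = (1/9!) · 1 · (1 − 1/(2n)) · … · (1 − 8/(2n)). Each factor → 1 as N → ∞, so the limit is 1/9! = 1/362880.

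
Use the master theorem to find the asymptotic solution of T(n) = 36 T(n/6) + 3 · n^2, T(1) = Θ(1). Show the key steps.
T(n) = Θ(n^2 log n)

log_6 36 = 2, and f(n) = 3 · n^2 = Θ(n^(log_6 36)). This is Case 2 of the master theorem: T(n) = Θ(f(n) · log n) = Θ(n^2 log n).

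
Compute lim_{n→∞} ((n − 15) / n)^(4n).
lim = e^(−60)

Rewrite as (1 − 15/n)^(4n). By the standard limit (1 + x/n)^n → e^x, we have (1 − 15/n)^n → e^(−15), and raising to the 4th power gives e^(−60).
More precisely, ln[(1 − 15/n)^(4n)] = 4n · ln(1 − 15/n) = 4n · (-15/n + O(1/n^2)) = -60 + O(1/n) → -60.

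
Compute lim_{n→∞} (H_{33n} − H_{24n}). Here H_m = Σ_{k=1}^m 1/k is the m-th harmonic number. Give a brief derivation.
lim = ln(33/24) = ln(11/8)

Euler-Maclaurin gives H_m = ln m + γ + 1/(2m) + O(1/m^2). The γ and O(1/m) terms cancel in the difference:
  H_{33n} − H_{24n} = ln(33n) − ln(24n) + O(1/n) = ln(33/24) + O(1/n).
Hence the limit is ln(33/24) = ln(11/8).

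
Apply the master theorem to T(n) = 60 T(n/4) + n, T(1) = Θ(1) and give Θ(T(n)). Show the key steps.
T(n) = Θ(n^(log_4 60))

Master theorem: compare f(n) = n to n^(log_4 60) where log_4 60 ≈ 2.953. Since 1 < log_4 60, we have f(n) = O(n^(log_4 60 − ε)) for some ε > 0 — Case 1. Hence T(n) = Θ(n^(log_4 60)).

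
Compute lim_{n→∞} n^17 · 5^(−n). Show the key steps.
lim = 0

Exponentials with base > 1 dominate every fixed polynomial: for any fixed c, n^c / 5^n → 0 as n → ∞ (e.g. by the ratio test, or by writing 5^n = e^(n ln 5) and noting e^(n ln 5) / n^c → ∞). Hence n^17 · 5^(−n) = n^17 / 5^n → 0.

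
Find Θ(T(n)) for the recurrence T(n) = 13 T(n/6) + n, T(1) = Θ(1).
T(n) = Θ(n^(log_6 13))

Master theorem: compare f(n) = n to n^(log_6 13) where log_6 13 ≈ 1.432. Since 1 < log_6 13, we have f(n) = O(n^(log_6 13 − ε)) for some ε > 0 — Case 1. Hence T(n) = Θ(n^(log_6 13)).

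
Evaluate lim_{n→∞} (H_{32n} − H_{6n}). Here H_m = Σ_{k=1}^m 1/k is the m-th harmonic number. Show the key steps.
lim = ln(32/6) = ln(16/3)

Euler-Maclaurin gives H_m = ln m + γ + 1/(2m) + O(1/m^2). The γ and O(1/m) terms cancel in the difference:
  H_{32n} − H_{6n} = ln(32n) − ln(6n) + O(1/n) = ln(32/6) + O(1/n).
Hence the limit is ln(32/6) = ln(16/3).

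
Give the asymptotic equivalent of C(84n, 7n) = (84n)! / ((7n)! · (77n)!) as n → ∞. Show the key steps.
C(84n, 7n) ~ (8916100448256/285311670611)^(7n) · sqrt(6/(11π·7n))

Write N = 7n. Apply Stirling to each factorial:
  (12N)! ~ sqrt(2π·12N) · (12N/e)^(12N),
  N! ~ sqrt(2π N) · (N/e)^N,
  (11N)! ~ sqrt(2π·11N) · (11N/e)^(11N).
The exponential factors combine to (12N)^(12N) / (N^N · (11N)^(11N)) = 12^(12N)/11^(11N) = (12^12/11^11)^N = (8916100448256/285311670611)^N.
The square-root prefactors combine to sqrt(2π·12N) / (sqrt(2π N)·sqrt(2π·11N)) = sqrt(12 / (2π·11·N)) = sqrt(6/(11π·7n)).
Substituting N = 7n: C(84n, 7n) ~ (8916100448256/285311670611)^(7n) · sqrt(6/(11π·7n)).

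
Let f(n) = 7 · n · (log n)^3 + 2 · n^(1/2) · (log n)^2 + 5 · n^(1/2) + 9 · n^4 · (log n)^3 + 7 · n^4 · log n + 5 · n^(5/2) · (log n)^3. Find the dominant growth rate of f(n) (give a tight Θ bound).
f(n) ∈ Θ(n^4 · (log n)^3)

Compare the terms by growth order. For large n, n^a · (log n)^b dominates n^a' · (log n)^b' iff a > a', or (a = a' and b > b'). Ranking the 6 terms shows the dominant one is 9 · n^4 · (log n)^3. Hence f(n) ∈ Θ(n^4 · (log n)^3).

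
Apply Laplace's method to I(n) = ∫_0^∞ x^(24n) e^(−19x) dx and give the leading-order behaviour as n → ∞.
I(n) ~ (sqrt(2π·24n) / 19) · (24n/(19e))^(24n)

Write the integrand as exp(24n ln x − 19x) and set f(x) = 24n ln x − 19x. Then f'(x) = 24n/x − 19 = 0 at x* = 24n/19, and f''(x*) = −24n/x*^2 = −19^2/(24n). Laplace's method (interior maximum) gives
  I(n) ~ e^(f(x*)) · sqrt(2π / |f''(x*)|)
        = exp(24n ln(24n/19) − 24n) · sqrt(2π · 24n / 19^2)
        = (24n/19)^(24n) e^(−24n) · sqrt(2π·24n) / 19
        = (sqrt(2π·24n) / 19) · (24n/(19e))^(24n).
This matches Γ(24n+1)/19^(24n+1) with Stirling applied to Γ.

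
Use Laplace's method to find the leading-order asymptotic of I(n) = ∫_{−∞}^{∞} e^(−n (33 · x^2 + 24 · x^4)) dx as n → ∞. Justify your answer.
I(n) ~ sqrt(π/(33n))

φ(x) = 33 · x^2 + 24 · x^4 has its unique global minimum at x* = 0 (since φ'(x) = 66x + 96x^3 = 0 only at x = 0 for real x with both coefficients positive, and φ → ∞ as |x| → ∞). At x* = 0, φ(0) = 0 and φ''(0) = 66. Laplace's method then gives
  I(n) ~ sqrt(2π / (n · φ''(0))) · e^(−n φ(0)) = sqrt(2π / (66n)) = sqrt(π/(33n)).
The 24 · x^4 term contributes only at subleading order (an O(1/n) relative correction).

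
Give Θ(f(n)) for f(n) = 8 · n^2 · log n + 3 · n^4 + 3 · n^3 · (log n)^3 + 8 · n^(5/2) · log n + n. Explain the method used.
f(n) ∈ Θ(n^4)

Compare the terms by growth order. For large n, n^a · (log n)^b dominates n^a' · (log n)^b' iff a > a', or (a = a' and b > b'). Ranking the 5 terms shows the dominant one is 3 · n^4. Hence f(n) ∈ Θ(n^4).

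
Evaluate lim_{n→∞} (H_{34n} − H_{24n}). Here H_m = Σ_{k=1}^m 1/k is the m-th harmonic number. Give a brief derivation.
lim = ln(34/24) = ln(17/12)

Euler-Maclaurin gives H_m = ln m + γ + 1/(2m) + O(1/m^2). The γ and O(1/m) terms cancel in the difference:
  H_{34n} − H_{24n} = ln(34n) − ln(24n) + O(1/n) = ln(34/24) + O(1/n).
Hence the limit is ln(34/24) = ln(17/12).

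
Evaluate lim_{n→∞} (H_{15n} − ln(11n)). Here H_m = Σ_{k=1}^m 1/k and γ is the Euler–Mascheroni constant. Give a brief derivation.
lim = ln(15/11) + γ

By Euler-Maclaurin, H_m = ln m + γ + O(1/m). So
  H_{15n} − ln(11n) = ln(15n) + γ − ln(11n) + O(1/n)
                       = ln(15/11) + γ + O(1/n).
Hence the limit is ln(15/11) + γ.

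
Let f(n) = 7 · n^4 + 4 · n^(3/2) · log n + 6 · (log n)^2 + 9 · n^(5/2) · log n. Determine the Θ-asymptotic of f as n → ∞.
f(n) ∈ Θ(n^4)

Compare the terms by growth order. For large n, n^a · (log n)^b dominates n^a' · (log n)^b' iff a > a', or (a = a' and b > b'). Ranking the 4 terms shows the dominant one is 7 · n^4. Hence f(n) ∈ Θ(n^4).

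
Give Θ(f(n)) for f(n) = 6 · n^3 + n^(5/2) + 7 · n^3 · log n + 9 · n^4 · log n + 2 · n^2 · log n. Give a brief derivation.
f(n) ∈ Θ(n^4 · log n)

Compare the terms by growth order. For large n, n^a · (log n)^b dominates n^a' · (log n)^b' iff a > a', or (a = a' and b > b'). Ranking the 5 terms shows the dominant one is 9 · n^4 · log n. Hence f(n) ∈ Θ(n^4 · log n).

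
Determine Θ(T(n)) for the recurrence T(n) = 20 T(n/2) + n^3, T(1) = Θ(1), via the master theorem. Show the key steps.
T(n) = Θ(n^(log_2 20))

Master theorem: compare f(n) = n^3 to n^(log_2 20) where log_2 20 ≈ 4.322. Since 3 < log_2 20, we have f(n) = O(n^(log_2 20 − ε)) for some ε > 0 — Case 1. Hence T(n) = Θ(n^(log_2 20)).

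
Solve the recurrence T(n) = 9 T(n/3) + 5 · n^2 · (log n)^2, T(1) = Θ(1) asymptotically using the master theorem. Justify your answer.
T(n) = Θ(n^2 · (log n)^3)

Here log_3 9 = 2 and f(n) = 5 · n^2 · (log n)^2 = Θ(n^(log_3 9) · (log n)^2). This is the extended Case 2 of the master theorem (f matches the critical exponent up to log factors), giving T(n) = Θ(n^(log_3 9) · (log n)^(2+1)) = Θ(n^2 · (log n)^3).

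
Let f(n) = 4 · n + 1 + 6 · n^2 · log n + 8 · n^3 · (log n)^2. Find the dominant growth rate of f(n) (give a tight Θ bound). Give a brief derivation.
f(n) ∈ Θ(n^3 · (log n)^2)

Compare the terms by growth order. For large n, n^a · (log n)^b dominates n^a' · (log n)^b' iff a > a', or (a = a' and b > b'). Ranking the 4 terms shows the dominant one is 8 · n^3 · (log n)^2. Hence f(n) ∈ Θ(n^3 · (log n)^2).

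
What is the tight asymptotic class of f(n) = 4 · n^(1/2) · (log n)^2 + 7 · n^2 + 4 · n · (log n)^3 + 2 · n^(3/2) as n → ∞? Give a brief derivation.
f(n) ∈ Θ(n^2)

Compare the terms by growth order. For large n, n^a · (log n)^b dominates n^a' · (log n)^b' iff a > a', or (a = a' and b > b'). Ranking the 4 terms shows the dominant one is 7 · n^2. Hence f(n) ∈ Θ(n^2).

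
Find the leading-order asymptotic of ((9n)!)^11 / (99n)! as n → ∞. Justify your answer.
((9n)!)^11/(99n)! ~ ((2π·9n)^(10/2) / sqrt(11)) · 11^(−11·9n)  →  0

Write N = 9n. Stirling: N! ~ sqrt(2π N)(N/e)^N and (11N)! ~ sqrt(2π·11N)·(11N/e)^(11N).
  (N!)^11/(11N)! ~ (2π N)^(11/2) (N/e)^(11N) / [sqrt(2π·11N) (11N/e)^(11N)]
     = (2π N)^(11/2) / sqrt(2π·11N) · (N/(11N))^(11N)
     = (2π N)^((11−1)/2) / sqrt(11) · 11^(−11N).
Since 11^11 > 1, the factor 11^(−11N) decays exponentially, so the ratio → 0. Substituting N = 9n gives the stated form.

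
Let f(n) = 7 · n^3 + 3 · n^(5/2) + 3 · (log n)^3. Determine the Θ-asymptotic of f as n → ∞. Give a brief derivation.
f(n) ∈ Θ(n^3)

Compare the terms by growth order. For large n, n^a · (log n)^b dominates n^a' · (log n)^b' iff a > a', or (a = a' and b > b'). Ranking the 3 terms shows the dominant one is 7 · n^3. Hence f(n) ∈ Θ(n^3).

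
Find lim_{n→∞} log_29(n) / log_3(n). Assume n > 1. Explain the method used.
lim = ln(3) / ln(29) = log_29(3)

Change of base: log_29(n) = ln n / ln 29 and log_3(n) = ln n / ln 3. The ratio is (ln n / ln 29) · (ln 3 / ln n) = ln 3 / ln 29, a constant independent of n. So the limit is ln 3 / ln 29 = log_29(3).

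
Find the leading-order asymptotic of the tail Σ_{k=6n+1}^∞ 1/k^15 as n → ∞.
Σ_{k>6n} 1/k^15 ~ 1/(14 · (6n)^14)

Compare to the integral: ∫_{6n}^∞ x^(−15) dx = [−x^(−14)/14]_{6n}^∞ = 1/((15−1)·(6n)^14). Euler-Maclaurin then gives
  Σ_{k>6n} 1/k^15 = ∫_{6n}^∞ dx/x^15 − 1/(2·(6n)^15) + O(1/(6n)^16).
(Equivalently this is ζ(15) − Σ_{k≤6n} 1/k^15.)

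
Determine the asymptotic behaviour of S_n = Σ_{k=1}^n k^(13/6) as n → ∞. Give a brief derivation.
S_n ~ (6/19) · n^(19/6)

Integral comparison: Σ_{k=1}^n k^(13/6) = ∫_0^n x^(13/6) dx + O(n^(13/6)). The integral is n^(1 + 13/6) / (1 + 13/6) = n^((13+6)/6) / ((13+6)/6) = (6/19) · n^(19/6).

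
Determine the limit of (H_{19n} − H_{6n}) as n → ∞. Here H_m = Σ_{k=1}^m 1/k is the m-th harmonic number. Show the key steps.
lim = ln(19/6)

Euler-Maclaurin gives H_m = ln m + γ + 1/(2m) + O(1/m^2). The γ and O(1/m) terms cancel in the difference:
  H_{19n} − H_{6n} = ln(19n) − ln(6n) + O(1/n) = ln(19/6) + O(1/n).
Hence the limit is ln(19/6).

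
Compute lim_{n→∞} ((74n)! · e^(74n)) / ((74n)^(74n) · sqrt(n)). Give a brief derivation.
lim = sqrt(2π·74)

Stirling: (74n)! ~ sqrt(2π·74n) · (74n/e)^(74n). Hence
  (74n)! · e^(74n) / (74n)^(74n) ~ sqrt(2π·74n).
Dividing by sqrt(n): sqrt(2π·74n) / sqrt(n) = sqrt(2π·74) · n^((1−1)/2), so the limit is sqrt(2π·74).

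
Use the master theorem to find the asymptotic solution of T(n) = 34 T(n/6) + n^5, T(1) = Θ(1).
T(n) = Θ(n^5)

log_6 34 ≈ 1.968. f(n) = n^5 dominates n^(log_6 34) since 5 > 1.968, and the regularity condition a·f(n/b) = 34·(n/6)^5 = (34/7776)·n^5 ≤ c·f(n) holds with c = 34/7776 ≈ 0.00437 < 1. So this is Case 3: T(n) = Θ(f(n)) = Θ(n^5).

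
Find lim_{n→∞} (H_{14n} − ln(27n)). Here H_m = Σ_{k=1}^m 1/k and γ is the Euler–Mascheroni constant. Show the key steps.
lim = ln(14/27) + γ

By Euler-Maclaurin, H_m = ln m + γ + O(1/m). So
  H_{14n} − ln(27n) = ln(14n) + γ − ln(27n) + O(1/n)
                       = ln(14/27) + γ + O(1/n).
Hence the limit is ln(14/27) + γ.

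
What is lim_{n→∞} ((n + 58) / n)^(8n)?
lim = e^464

Rewrite as (1 + 58/n)^(8n). By the standard limit (1 + x/n)^n → e^x, we have (1 + 58/n)^n → e^58, and raising to the 8th power gives e^464.
More precisely, ln[(1 + 58/n)^(8n)] = 8n · ln(1 + 58/n) = 8n · (58/n + O(1/n^2)) = 464 + O(1/n) → 464.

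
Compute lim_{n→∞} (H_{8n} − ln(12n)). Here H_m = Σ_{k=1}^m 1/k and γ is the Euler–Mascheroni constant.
lim = ln(2/3) + γ

By Euler-Maclaurin, H_m = ln m + γ + O(1/m). So
  H_{8n} − ln(12n) = ln(8n) + γ − ln(12n) + O(1/n)
                       = ln(8/12) + γ + O(1/n).
Hence the limit is ln(8/12) + γ (= ln(2/3)).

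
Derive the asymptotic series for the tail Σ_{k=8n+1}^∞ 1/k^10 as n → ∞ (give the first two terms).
Σ_{k>8n} 1/k^10 = 1/(9 · (8n)^9) − 1/(2 · (8n)^10) + O(1/(8n)^11)

Compare to the integral: ∫_{8n}^∞ x^(−10) dx = [−x^(−9)/9]_{8n}^∞ = 1/((10−1)·(8n)^9). The Euler-Maclaurin correction adds −f(8n)/2 = −1/(2·(8n)^10). Euler-Maclaurin then gives
  Σ_{k>8n} 1/k^10 = ∫_{8n}^∞ dx/x^10 − 1/(2·(8n)^10) + O(1/(8n)^11).
(Equivalently this is ζ(10) − Σ_{k≤8n} 1/k^10.)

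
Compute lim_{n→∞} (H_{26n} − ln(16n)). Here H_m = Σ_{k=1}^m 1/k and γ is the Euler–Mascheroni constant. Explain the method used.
lim = ln(13/8) + γ

By Euler-Maclaurin, H_m = ln m + γ + O(1/m). So
  H_{26n} − ln(16n) = ln(26n) + γ − ln(16n) + O(1/n)
                       = ln(26/16) + γ + O(1/n).
Hence the limit is ln(26/16) + γ (= ln(13/8)).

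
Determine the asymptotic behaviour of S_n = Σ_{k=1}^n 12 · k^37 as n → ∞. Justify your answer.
S_n ~ 6 · n^38 / 19

By integral comparison (Euler-Maclaurin), Σ_{k=1}^n 12 · k^37 = 12 · ∫_0^n x^37 dx + O(n^37) = 12 · n^38/38 = 6 · n^38 / 19 + O(n^37). (Equivalently, Faulhaber's formula gives the same leading term.)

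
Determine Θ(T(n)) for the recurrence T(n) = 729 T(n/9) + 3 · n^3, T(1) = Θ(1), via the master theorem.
T(n) = Θ(n^3 log n)

log_9 729 = 3, and f(n) = 3 · n^3 = Θ(n^(log_9 729)). This is Case 2 of the master theorem: T(n) = Θ(f(n) · log n) = Θ(n^3 log n).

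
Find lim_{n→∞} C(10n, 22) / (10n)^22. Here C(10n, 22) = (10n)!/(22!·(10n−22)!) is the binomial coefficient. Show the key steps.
lim = 1/22! = 1/1124000727777607680000

With N = 10n → ∞: C(N, 22) / N^22 = [N(N−1)…(N−21)] / (22! · N^22) = (1/22!) · 1 · (1 − 1/(10n)) · … · (1 − 21/(10n)). Each factor → 1 as N → ∞, so the limit is 1/22! = 1/1124000727777607680000.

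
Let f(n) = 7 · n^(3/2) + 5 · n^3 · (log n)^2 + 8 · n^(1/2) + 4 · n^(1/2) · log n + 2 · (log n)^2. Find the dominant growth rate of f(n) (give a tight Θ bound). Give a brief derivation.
f(n) ∈ Θ(n^3 · (log n)^2)

Compare the terms by growth order. For large n, n^a · (log n)^b dominates n^a' · (log n)^b' iff a > a', or (a = a' and b > b'). Ranking the 5 terms shows the dominant one is 5 · n^3 · (log n)^2. Hence f(n) ∈ Θ(n^3 · (log n)^2).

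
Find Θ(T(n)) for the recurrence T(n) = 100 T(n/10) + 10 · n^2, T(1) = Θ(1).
T(n) = Θ(n^2 log n)

log_10 100 = 2, and f(n) = 10 · n^2 = Θ(n^(log_10 100)). This is Case 2 of the master theorem: T(n) = Θ(f(n) · log n) = Θ(n^2 log n).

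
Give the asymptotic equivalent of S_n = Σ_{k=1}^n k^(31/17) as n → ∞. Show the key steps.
S_n ~ (17/48) · n^(48/17)

Integral comparison: Σ_{k=1}^n k^(31/17) = ∫_0^n x^(31/17) dx + O(n^(31/17)). The integral is n^(1 + 31/17) / (1 + 31/17) = n^((31+17)/17) / ((31+17)/17) = (17/48) · n^(48/17).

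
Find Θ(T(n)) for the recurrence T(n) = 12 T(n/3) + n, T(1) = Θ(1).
T(n) = Θ(n^(log_3 12))

Master theorem: compare f(n) = n to n^(log_3 12) where log_3 12 ≈ 2.262. Since 1 < log_3 12, we have f(n) = O(n^(log_3 12 − ε)) for some ε > 0 — Case 1. Hence T(n) = Θ(n^(log_3 12)).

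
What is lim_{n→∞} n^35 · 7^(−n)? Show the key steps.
lim = 0

Exponentials with base > 1 dominate every fixed polynomial: for any fixed c, n^c / 7^n → 0 as n → ∞ (e.g. by the ratio test, or by writing 7^n = e^(n ln 7) and noting e^(n ln 7) / n^c → ∞). Hence n^35 · 7^(−n) = n^35 / 7^n → 0.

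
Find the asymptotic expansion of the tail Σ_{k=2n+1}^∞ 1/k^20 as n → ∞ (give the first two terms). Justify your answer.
Σ_{k>2n} 1/k^20 = 1/(19 · (2n)^19) − 1/(2 · (2n)^20) + O(1/(2n)^21)

Compare to the integral: ∫_{2n}^∞ x^(−20) dx = [−x^(−19)/19]_{2n}^∞ = 1/((20−1)·(2n)^19). The Euler-Maclaurin correction adds −f(2n)/2 = −1/(2·(2n)^20). Euler-Maclaurin then gives
  Σ_{k>2n} 1/k^20 = ∫_{2n}^∞ dx/x^20 − 1/(2·(2n)^20) + O(1/(2n)^21).
(Equivalently this is ζ(20) − Σ_{k≤2n} 1/k^20.)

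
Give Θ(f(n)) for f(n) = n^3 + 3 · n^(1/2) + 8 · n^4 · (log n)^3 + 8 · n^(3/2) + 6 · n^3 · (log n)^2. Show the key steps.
f(n) ∈ Θ(n^4 · (log n)^3)

Compare the terms by growth order. For large n, n^a · (log n)^b dominates n^a' · (log n)^b' iff a > a', or (a = a' and b > b'). Ranking the 5 terms shows the dominant one is 8 · n^4 · (log n)^3. Hence f(n) ∈ Θ(n^4 · (log n)^3).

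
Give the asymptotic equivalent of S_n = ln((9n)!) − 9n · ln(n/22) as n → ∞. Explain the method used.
S_n ~ 9n · (ln 198 − 1) + O(ln n)

Stirling: ln((9n)!) = 9n ln(9n) − 9n + O(ln n).
  S_n = 9n ln(9n) − 9n − 9n ln(n/22) + O(ln n)
      = 9n ln(9n) − 9n ln n + 9n ln 22 − 9n + O(ln n)
      = 9n ln 9 + 9n ln 22 − 9n + O(ln n)
      = 9n (ln 198 − 1) + O(ln n).
Numerically ln(198) − 1 ≈ 4.2883.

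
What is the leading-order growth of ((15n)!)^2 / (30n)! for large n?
((15n)!)^2/(30n)! ~ ((2π·15n)^(1/2) / sqrt(2)) · 2^(−2·15n)  →  0

Write N = 15n. Stirling: N! ~ sqrt(2π N)(N/e)^N and (2N)! ~ sqrt(2π·2N)·(2N/e)^(2N).
  (N!)^2/(2N)! ~ (2π N)^(2/2) (N/e)^(2N) / [sqrt(2π·2N) (2N/e)^(2N)]
     = (2π N)^(2/2) / sqrt(2π·2N) · (N/(2N))^(2N)
     = (2π N)^((2−1)/2) / sqrt(2) · 2^(−2N).
Since 2^2 > 1, the factor 2^(−2N) decays exponentially, so the ratio → 0. Substituting N = 15n gives the stated form.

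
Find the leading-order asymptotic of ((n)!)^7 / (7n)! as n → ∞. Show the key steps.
((n)!)^7/(7n)! ~ ((2π·n)^(6/2) / sqrt(7)) · 7^(−7·n)  →  0

Write N = n. Stirling: N! ~ sqrt(2π N)(N/e)^N and (7N)! ~ sqrt(2π·7N)·(7N/e)^(7N).
  (N!)^7/(7N)! ~ (2π N)^(7/2) (N/e)^(7N) / [sqrt(2π·7N) (7N/e)^(7N)]
     = (2π N)^(7/2) / sqrt(2π·7N) · (N/(7N))^(7N)
     = (2π N)^((7−1)/2) / sqrt(7) · 7^(−7N).
Since 7^7 > 1, the factor 7^(−7N) decays exponentially, so the ratio → 0. Substituting N = n gives the stated form.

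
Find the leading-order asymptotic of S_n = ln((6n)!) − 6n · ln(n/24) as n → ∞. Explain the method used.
S_n ~ 6n · (ln 144 − 1) + O(ln n)

Stirling: ln((6n)!) = 6n ln(6n) − 6n + O(ln n).
  S_n = 6n ln(6n) − 6n − 6n ln(n/24) + O(ln n)
      = 6n ln(6n) − 6n ln n + 6n ln 24 − 6n + O(ln n)
      = 6n ln 6 + 6n ln 24 − 6n + O(ln n)
      = 6n (ln 144 − 1) + O(ln n).
Numerically ln(144) − 1 ≈ 3.9698.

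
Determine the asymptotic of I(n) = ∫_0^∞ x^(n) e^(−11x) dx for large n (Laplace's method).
I(n) ~ (sqrt(2π·n) / 11) · (n/(11e))^(n)

Write the integrand as exp(n ln x − 11x) and set f(x) = n ln x − 11x. Then f'(x) = n/x − 11 = 0 at x* = n/11, and f''(x*) = −n/x*^2 = −11^2/(n). Laplace's method (interior maximum) gives
  I(n) ~ e^(f(x*)) · sqrt(2π / |f''(x*)|)
        = exp(n ln(n/11) − n) · sqrt(2π · n / 11^2)
        = (n/11)^(n) e^(−n) · sqrt(2π·n) / 11
        = (sqrt(2π·n) / 11) · (n/(11e))^(n).
This matches Γ(n+1)/11^(n+1) with Stirling applied to Γ.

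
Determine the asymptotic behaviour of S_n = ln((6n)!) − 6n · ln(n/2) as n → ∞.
S_n ~ 6n · (ln 12 − 1) + O(ln n)

Stirling: ln((6n)!) = 6n ln(6n) − 6n + O(ln n).
  S_n = 6n ln(6n) − 6n − 6n ln(n/2) + O(ln n)
      = 6n ln(6n) − 6n ln n + 6n ln 2 − 6n + O(ln n)
      = 6n ln 6 + 6n ln 2 − 6n + O(ln n)
      = 6n (ln 12 − 1) + O(ln n).
Numerically ln(12) − 1 ≈ 1.4849.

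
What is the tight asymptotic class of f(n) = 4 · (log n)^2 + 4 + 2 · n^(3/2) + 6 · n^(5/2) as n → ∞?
f(n) ∈ Θ(n^(5/2))

Compare the terms by growth order. For large n, n^a · (log n)^b dominates n^a' · (log n)^b' iff a > a', or (a = a' and b > b'). Ranking the 4 terms shows the dominant one is 6 · n^(5/2). Hence f(n) ∈ Θ(n^(5/2)).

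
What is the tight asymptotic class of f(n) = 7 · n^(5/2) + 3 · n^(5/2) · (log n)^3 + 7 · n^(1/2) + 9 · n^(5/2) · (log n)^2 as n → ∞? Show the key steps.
f(n) ∈ Θ(n^(5/2) · (log n)^3)

Compare the terms by growth order. For large n, n^a · (log n)^b dominates n^a' · (log n)^b' iff a > a', or (a = a' and b > b'). Ranking the 4 terms shows the dominant one is 3 · n^(5/2) · (log n)^3. Hence f(n) ∈ Θ(n^(5/2) · (log n)^3).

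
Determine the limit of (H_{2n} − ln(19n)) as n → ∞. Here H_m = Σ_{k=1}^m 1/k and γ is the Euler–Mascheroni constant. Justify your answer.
lim = ln(2/19) + γ

By Euler-Maclaurin, H_m = ln m + γ + O(1/m). So
  H_{2n} − ln(19n) = ln(2n) + γ − ln(19n) + O(1/n)
                       = ln(2/19) + γ + O(1/n).
Hence the limit is ln(2/19) + γ.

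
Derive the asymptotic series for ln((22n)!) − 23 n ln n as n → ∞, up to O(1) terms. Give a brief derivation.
ln((22n)!) − 23 n ln n = −n ln n + 22(ln 22 − 1) n + (1/2) ln(2π·22n) + O(1/n)

Stirling: ln((22n)!) = 22n ln(22n) − 22n + (1/2) ln(2π·22n) + O(1/n).
Expand 22n ln(22n) = 22n (ln n + ln 22) = 22n ln n + 22n ln 22.
Subtract 23n ln n: leading term is (22 − 23) n ln n = −n ln n. The next term is 22n ln 22 − 22n = 22(ln 22 − 1) n. Then the (1/2) ln(2π·22n) correction.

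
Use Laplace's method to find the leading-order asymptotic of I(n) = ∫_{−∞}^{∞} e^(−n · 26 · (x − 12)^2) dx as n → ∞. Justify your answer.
I(n) = sqrt(π/(26n))

Here φ(x) = 26 · (x − 12)^2 has its unique minimum at x* = 12 with φ(x*) = 0 and φ''(x*) = 52. Laplace's method gives
  I(n) ~ e^(−n φ(x*)) · sqrt(2π / (n · φ''(x*))) = sqrt(2π / (52n)) = sqrt(π/(26n)).
This is exact: substituting u = (x − 12)·sqrt(26n) gives I(n) = (1/sqrt(26n)) ∫_{−∞}^{∞} e^(−u^2) du = sqrt(π/(26n)).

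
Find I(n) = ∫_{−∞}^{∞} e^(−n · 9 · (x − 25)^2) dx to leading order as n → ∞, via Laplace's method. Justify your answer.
I(n) = sqrt(π/(9n))

Here φ(x) = 9 · (x − 25)^2 has its unique minimum at x* = 25 with φ(x*) = 0 and φ''(x*) = 18. Laplace's method gives
  I(n) ~ e^(−n φ(x*)) · sqrt(2π / (n · φ''(x*))) = sqrt(2π / (18n)) = sqrt(π/(9n)).
This is exact: substituting u = (x − 25)·sqrt(9n) gives I(n) = (1/sqrt(9n)) ∫_{−∞}^{∞} e^(−u^2) du = sqrt(π/(9n)).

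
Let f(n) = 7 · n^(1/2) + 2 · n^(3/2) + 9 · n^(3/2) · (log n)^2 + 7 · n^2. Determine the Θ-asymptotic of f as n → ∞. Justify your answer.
f(n) ∈ Θ(n^2)

Compare the terms by growth order. For large n, n^a · (log n)^b dominates n^a' · (log n)^b' iff a > a', or (a = a' and b > b'). Ranking the 4 terms shows the dominant one is 7 · n^2. Hence f(n) ∈ Θ(n^2).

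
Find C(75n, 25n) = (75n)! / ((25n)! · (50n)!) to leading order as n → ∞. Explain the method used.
C(75n, 25n) ~ (27/4)^(25n) · sqrt(3/(4π·25n))

Write N = 25n. Apply Stirling to each factorial:
  (3N)! ~ sqrt(2π·3N) · (3N/e)^(3N),
  N! ~ sqrt(2π N) · (N/e)^N,
  (2N)! ~ sqrt(2π·2N) · (2N/e)^(2N).
The exponential factors combine to (3N)^(3N) / (N^N · (2N)^(2N)) = 3^(3N)/2^(2N) = (3^3/2^2)^N = (27/4)^N.
The square-root prefactors combine to sqrt(2π·3N) / (sqrt(2π N)·sqrt(2π·2N)) = sqrt(3 / (2π·2·N)) = sqrt(3/(4π·25n)).
Substituting N = 25n: C(75n, 25n) ~ (27/4)^(25n) · sqrt(3/(4π·25n)).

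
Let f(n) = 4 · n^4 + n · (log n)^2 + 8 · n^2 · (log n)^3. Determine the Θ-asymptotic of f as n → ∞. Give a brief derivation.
f(n) ∈ Θ(n^4)

Compare the terms by growth order. For large n, n^a · (log n)^b dominates n^a' · (log n)^b' iff a > a', or (a = a' and b > b'). Ranking the 3 terms shows the dominant one is 4 · n^4. Hence f(n) ∈ Θ(n^4).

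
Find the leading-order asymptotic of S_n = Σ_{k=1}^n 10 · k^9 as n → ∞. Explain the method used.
S_n ~ n^10

By integral comparison (Euler-Maclaurin), Σ_{k=1}^n 10 · k^9 = 10 · ∫_0^n x^9 dx + O(n^9) = 10 · n^10/10 = n^10 + O(n^9). (Equivalently, Faulhaber's formula gives the same leading term.)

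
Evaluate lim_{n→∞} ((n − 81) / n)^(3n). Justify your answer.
lim = e^(−243)

Rewrite as (1 − 81/n)^(3n). By the standard limit (1 + x/n)^n → e^x, we have (1 − 81/n)^n → e^(−81), and raising to the 3rd power gives e^(−243).
More precisely, ln[(1 − 81/n)^(3n)] = 3n · ln(1 − 81/n) = 3n · (-81/n + O(1/n^2)) = -243 + O(1/n) → -243.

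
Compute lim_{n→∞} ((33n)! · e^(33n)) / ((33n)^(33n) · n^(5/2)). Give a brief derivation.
lim = 0

Stirling: (33n)! ~ sqrt(2π·33n) · (33n/e)^(33n). Hence
  (33n)! · e^(33n) / (33n)^(33n) ~ sqrt(2π·33n).
Dividing by n^(5/2): sqrt(2π·33n) / n^(5/2) = sqrt(2π·33) · n^((1−5)/2), so the expression behaves like sqrt(2π·33) · n^((1−5)/2) → 0.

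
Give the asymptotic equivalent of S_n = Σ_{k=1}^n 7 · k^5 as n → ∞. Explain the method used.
S_n ~ 7 · n^6 / 6

By integral comparison (Euler-Maclaurin), Σ_{k=1}^n 7 · k^5 = 7 · ∫_0^n x^5 dx + O(n^5) = 7 · n^6/6 + O(n^5). (Equivalently, Faulhaber's formula gives the same leading term.)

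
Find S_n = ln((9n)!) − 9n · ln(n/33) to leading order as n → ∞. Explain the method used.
S_n ~ 9n · (ln 297 − 1) + O(ln n)

Stirling: ln((9n)!) = 9n ln(9n) − 9n + O(ln n).
  S_n = 9n ln(9n) − 9n − 9n ln(n/33) + O(ln n)
      = 9n ln(9n) − 9n ln n + 9n ln 33 − 9n + O(ln n)
      = 9n ln 9 + 9n ln 33 − 9n + O(ln n)
      = 9n (ln 297 − 1) + O(ln n).
Numerically ln(297) − 1 ≈ 4.6937.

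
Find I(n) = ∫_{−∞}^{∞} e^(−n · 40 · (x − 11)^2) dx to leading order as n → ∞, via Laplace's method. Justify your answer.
I(n) = sqrt(π/(40n))

Here φ(x) = 40 · (x − 11)^2 has its unique minimum at x* = 11 with φ(x*) = 0 and φ''(x*) = 80. Laplace's method gives
  I(n) ~ e^(−n φ(x*)) · sqrt(2π / (n · φ''(x*))) = sqrt(2π / (80n)) = sqrt(π/(40n)).
This is exact: substituting u = (x − 11)·sqrt(40n) gives I(n) = (1/sqrt(40n)) ∫_{−∞}^{∞} e^(−u^2) du = sqrt(π/(40n)).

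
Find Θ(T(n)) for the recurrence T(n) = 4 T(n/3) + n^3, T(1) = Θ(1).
T(n) = Θ(n^3)

log_3 4 ≈ 1.262. f(n) = n^3 dominates n^(log_3 4) since 3 > 1.262, and the regularity condition a·f(n/b) = 4·(n/3)^3 = (4/27)·n^3 ≤ c·f(n) holds with c = 4/27 ≈ 0.148 < 1. So this is Case 3: T(n) = Θ(f(n)) = Θ(n^3).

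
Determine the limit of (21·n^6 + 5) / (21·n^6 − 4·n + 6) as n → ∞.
lim = 21/21 = 1

For large n the leading n^6 terms dominate both numerator and denominator. Dividing top and bottom by n^6, every other term tends to 0, leaving 21/21 = 1.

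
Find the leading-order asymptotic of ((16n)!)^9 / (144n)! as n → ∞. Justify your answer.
((16n)!)^9/(144n)! ~ ((2π·16n)^(8/2) / 3) · 9^(−9·16n)  →  0

Write N = 16n. Stirling: N! ~ sqrt(2π N)(N/e)^N and (9N)! ~ sqrt(2π·9N)·(9N/e)^(9N).
  (N!)^9/(9N)! ~ (2π N)^(9/2) (N/e)^(9N) / [sqrt(2π·9N) (9N/e)^(9N)]
     = (2π N)^(9/2) / sqrt(2π·9N) · (N/(9N))^(9N)
     = (2π N)^((9−1)/2) / 3 · 9^(−9N).
Since 9^9 > 1, the factor 9^(−9N) decays exponentially, so the ratio → 0. Substituting N = 16n gives the stated form.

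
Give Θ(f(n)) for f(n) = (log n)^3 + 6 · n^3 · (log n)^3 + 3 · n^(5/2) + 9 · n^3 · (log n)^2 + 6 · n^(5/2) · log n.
f(n) ∈ Θ(n^3 · (log n)^3)

Compare the terms by growth order. For large n, n^a · (log n)^b dominates n^a' · (log n)^b' iff a > a', or (a = a' and b > b'). Ranking the 5 terms shows the dominant one is 6 · n^3 · (log n)^3. Hence f(n) ∈ Θ(n^3 · (log n)^3).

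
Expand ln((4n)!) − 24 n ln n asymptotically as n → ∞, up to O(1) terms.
ln((4n)!) − 24 n ln n = −20 n ln n + 4(ln 4 − 1) n + (1/2) ln(2π·4n) + O(1/n)

Stirling: ln((4n)!) = 4n ln(4n) − 4n + (1/2) ln(2π·4n) + O(1/n).
Expand 4n ln(4n) = 4n (ln n + ln 4) = 4n ln n + 4n ln 4.
Subtract 24n ln n: leading term is (4 − 24) n ln n = −20 n ln n. The next term is 4n ln 4 − 4n = 4(ln 4 − 1) n. Then the (1/2) ln(2π·4n) correction.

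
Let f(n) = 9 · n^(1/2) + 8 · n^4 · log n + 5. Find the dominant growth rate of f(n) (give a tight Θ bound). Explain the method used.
f(n) ∈ Θ(n^4 · log n)

Compare the terms by growth order. For large n, n^a · (log n)^b dominates n^a' · (log n)^b' iff a > a', or (a = a' and b > b'). Ranking the 3 terms shows the dominant one is 8 · n^4 · log n. Hence f(n) ∈ Θ(n^4 · log n).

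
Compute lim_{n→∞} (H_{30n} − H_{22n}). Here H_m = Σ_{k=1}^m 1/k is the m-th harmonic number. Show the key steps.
lim = ln(30/22) = ln(15/11)

Euler-Maclaurin gives H_m = ln m + γ + 1/(2m) + O(1/m^2). The γ and O(1/m) terms cancel in the difference:
  H_{30n} − H_{22n} = ln(30n) − ln(22n) + O(1/n) = ln(30/22) + O(1/n).
Hence the limit is ln(30/22) = ln(15/11).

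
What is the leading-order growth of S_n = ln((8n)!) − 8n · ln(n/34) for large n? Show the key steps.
S_n ~ 8n · (ln 272 − 1) + O(ln n)

Stirling: ln((8n)!) = 8n ln(8n) − 8n + O(ln n).
  S_n = 8n ln(8n) − 8n − 8n ln(n/34) + O(ln n)
      = 8n ln(8n) − 8n ln n + 8n ln 34 − 8n + O(ln n)
      = 8n ln 8 + 8n ln 34 − 8n + O(ln n)
      = 8n (ln 272 − 1) + O(ln n).
Numerically ln(272) − 1 ≈ 4.6058.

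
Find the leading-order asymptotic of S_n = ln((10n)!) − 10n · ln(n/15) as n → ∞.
S_n ~ 10n · (ln 150 − 1) + O(ln n)

Stirling: ln((10n)!) = 10n ln(10n) − 10n + O(ln n).
  S_n = 10n ln(10n) − 10n − 10n ln(n/15) + O(ln n)
      = 10n ln(10n) − 10n ln n + 10n ln 15 − 10n + O(ln n)
      = 10n ln 10 + 10n ln 15 − 10n + O(ln n)
      = 10n (ln 150 − 1) + O(ln n).
Numerically ln(150) − 1 ≈ 4.0106.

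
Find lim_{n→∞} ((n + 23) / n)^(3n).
lim = e^69

Rewrite as (1 + 23/n)^(3n). By the standard limit (1 + x/n)^n → e^x, we have (1 + 23/n)^n → e^23, and raising to the 3rd power gives e^69.
More precisely, ln[(1 + 23/n)^(3n)] = 3n · ln(1 + 23/n) = 3n · (23/n + O(1/n^2)) = 69 + O(1/n) → 69.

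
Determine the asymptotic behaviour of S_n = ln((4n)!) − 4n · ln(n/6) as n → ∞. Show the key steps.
S_n ~ 4n · (ln 24 − 1) + O(ln n)

Stirling: ln((4n)!) = 4n ln(4n) − 4n + O(ln n).
  S_n = 4n ln(4n) − 4n − 4n ln(n/6) + O(ln n)
      = 4n ln(4n) − 4n ln n + 4n ln 6 − 4n + O(ln n)
      = 4n ln 4 + 4n ln 6 − 4n + O(ln n)
      = 4n (ln 24 − 1) + O(ln n).
Numerically ln(24) − 1 ≈ 2.1781.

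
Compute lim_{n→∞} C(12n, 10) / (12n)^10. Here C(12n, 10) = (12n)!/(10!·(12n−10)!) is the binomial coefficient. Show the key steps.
lim = 1/10! = 1/3628800

With N = 12n → ∞: C(N, 10) / N^10 = [N(N−1)…(N−9)] / (10! · N^10) = (1/10!) · 1 · (1 − 1/(12n)) · … · (1 − 9/(12n)). Each factor → 1 as N → ∞, so the limit is 1/10! = 1/3628800.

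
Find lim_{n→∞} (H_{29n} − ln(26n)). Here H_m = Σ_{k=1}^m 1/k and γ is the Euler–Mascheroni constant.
lim = ln(29/26) + γ

By Euler-Maclaurin, H_m = ln m + γ + O(1/m). So
  H_{29n} − ln(26n) = ln(29n) + γ − ln(26n) + O(1/n)
                       = ln(29/26) + γ + O(1/n).
Hence the limit is ln(29/26) + γ.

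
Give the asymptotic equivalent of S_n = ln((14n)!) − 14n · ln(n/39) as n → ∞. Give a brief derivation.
S_n ~ 14n · (ln 546 − 1) + O(ln n)

Stirling: ln((14n)!) = 14n ln(14n) − 14n + O(ln n).
  S_n = 14n ln(14n) − 14n − 14n ln(n/39) + O(ln n)
      = 14n ln(14n) − 14n ln n + 14n ln 39 − 14n + O(ln n)
      = 14n ln 14 + 14n ln 39 − 14n + O(ln n)
      = 14n (ln 546 − 1) + O(ln n).
Numerically ln(546) − 1 ≈ 5.3026.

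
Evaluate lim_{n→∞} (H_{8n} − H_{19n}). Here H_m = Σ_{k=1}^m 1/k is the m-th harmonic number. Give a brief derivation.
lim = ln(8/19)

Euler-Maclaurin gives H_m = ln m + γ + 1/(2m) + O(1/m^2). The γ and O(1/m) terms cancel in the difference:
  H_{8n} − H_{19n} = ln(8n) − ln(19n) + O(1/n) = ln(8/19) + O(1/n).
Hence the limit is ln(8/19).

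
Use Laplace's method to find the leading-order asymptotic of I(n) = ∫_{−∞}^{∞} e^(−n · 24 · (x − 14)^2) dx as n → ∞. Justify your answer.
I(n) = sqrt(π/(24n))

Here φ(x) = 24 · (x − 14)^2 has its unique minimum at x* = 14 with φ(x*) = 0 and φ''(x*) = 48. Laplace's method gives
  I(n) ~ e^(−n φ(x*)) · sqrt(2π / (n · φ''(x*))) = sqrt(2π / (48n)) = sqrt(π/(24n)).
This is exact: substituting u = (x − 14)·sqrt(24n) gives I(n) = (1/sqrt(24n)) ∫_{−∞}^{∞} e^(−u^2) du = sqrt(π/(24n)).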